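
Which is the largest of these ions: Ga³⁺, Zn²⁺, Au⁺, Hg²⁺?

First list Z and electron count for each: Ga³⁺ has 28 e⁻ (Z=31), Zn²⁺ has 28 e⁻ (Z=30), Hg²⁺ has 78 e⁻ (Z=80), Au⁺ has 78 e⁻ (Z=79). Ga³⁺ < Zn²⁺ (both 28 e⁻, Z=31>30); Zn²⁺ < Hg²⁺ (same group, 2 shells fewer); Hg²⁺ < Au⁺ (isoelectronic, higher Z=80 is smaller).

Au⁺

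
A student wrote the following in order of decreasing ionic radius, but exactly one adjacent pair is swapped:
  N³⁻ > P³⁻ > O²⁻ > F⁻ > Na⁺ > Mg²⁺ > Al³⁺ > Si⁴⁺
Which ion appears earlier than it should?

N³⁻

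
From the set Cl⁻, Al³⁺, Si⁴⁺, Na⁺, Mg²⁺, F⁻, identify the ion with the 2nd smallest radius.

First list Z and electron count for each: Si⁴⁺ (Z=14, 10 e⁻), Al³⁺ (Z=13, 10 e⁻), Mg²⁺ (Z=12, 10 e⁻), Na⁺ (Z=11, 10 e⁻), F⁻ (Z=9, 10 e⁻), Cl⁻ (Z=17, 18 e⁻). Si⁴⁺ < Al³⁺ (both 10 e⁻, Z=14>13); Al³⁺ < Mg²⁺ (both 10 e⁻, Z=13>12); Mg²⁺ < Na⁺ (isoelectronic, higher Z=12 is smaller); Na⁺ < F⁻ (isoelectronic, higher Z=11 is smaller); F⁻ < Cl⁻ (same group, 1 shell fewer).
That gives Si⁴⁺ < Al³⁺ < Mg²⁺ < Na⁺ < F⁻ < Cl⁻. From the smallest end, number 2 is Al³⁺.

Al³⁺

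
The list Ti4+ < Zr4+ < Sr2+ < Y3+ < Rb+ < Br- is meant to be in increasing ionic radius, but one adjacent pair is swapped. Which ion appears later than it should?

Y3+

Compare adjacent ions: Y3+ and Sr2+ share 36 electrons; the higher nuclear charge on Y (Z=39) contracts it more, so Y3+ < Sr2+ — yet in this increasing list Sr2+ sits before Y3+. Nothing else is reversed, so Y3+ should move one place to the left.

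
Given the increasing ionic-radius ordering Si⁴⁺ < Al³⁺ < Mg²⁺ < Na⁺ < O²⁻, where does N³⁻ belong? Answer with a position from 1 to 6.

6

Each ion has 10 electrons. The ranking follows nuclear charge in reverse — greater Z gives a smaller radius. Si⁴⁺ (Z=14), Al³⁺ (Z=13), Mg²⁺ (Z=12), Na⁺ (Z=11), O²⁻ (Z=8), N³⁻ (Z=7).
Putting N³⁻ in gives Si⁴⁺ < Al³⁺ < Mg²⁺ < Na⁺ < O²⁻ < N³⁻; it lands at slot 6.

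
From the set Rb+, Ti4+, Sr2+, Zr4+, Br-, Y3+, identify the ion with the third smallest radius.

Ti4+ (Z=22, 18 e⁻), Zr4+ (Z=40, 36 e⁻), Y3+ (Z=39, 36 e⁻), Sr2+ (Z=38, 36 e⁻), Rb+ (Z=37, 36 e⁻), Br- (Z=35, 36 e⁻). Ti4+ < Zr4+ (same group, 1 shell fewer); Zr4+ < Y3+ (both 36 e⁻, Z=40>39); Y3+ < Sr2+ (both 36 e⁻, Z=39>38); Sr2+ < Rb+ (both 36 e⁻, Z=38>37); Rb+ < Br- (both 36 e⁻, Z=37>35).
Full ascending order: Ti4+ < Zr4+ < Y3+ < Sr2+ < Rb+ < Br-. Counting from the smallest, position 3 is Y3+.

Y3+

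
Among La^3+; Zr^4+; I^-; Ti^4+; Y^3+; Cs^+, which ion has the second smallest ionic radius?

Zr^4+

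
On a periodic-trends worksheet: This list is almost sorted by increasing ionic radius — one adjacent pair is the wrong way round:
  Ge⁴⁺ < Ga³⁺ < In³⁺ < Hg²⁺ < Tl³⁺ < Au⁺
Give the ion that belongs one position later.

Compare adjacent ions: Tl³⁺ and Hg²⁺ share 78 electrons; the higher nuclear charge on Tl (Z=81) contracts it more, so Tl³⁺ < Hg²⁺ — yet in this increasing list Hg²⁺ sits before Tl³⁺. Nothing else is reversed, so Hg²⁺ should move one place to the right.

Hg²⁺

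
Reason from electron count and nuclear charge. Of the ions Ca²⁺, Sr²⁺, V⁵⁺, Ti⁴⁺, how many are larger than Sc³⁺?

2

Electron counts and nuclear charges: V⁵⁺ (Z=23, 18 e⁻), Ti⁴⁺ (Z=22, 18 e⁻), Sc³⁺ (Z=21, 18 e⁻), Ca²⁺ (Z=20, 18 e⁻), Sr²⁺ (Z=38, 36 e⁻). V⁵⁺ < Ti⁴⁺ (isoelectronic, higher Z=23 is smaller); Ti⁴⁺ < Sc³⁺ (isoelectronic, higher Z=22 is smaller); Sc³⁺ < Ca²⁺ (both 18 e⁻, Z=21>20); Ca²⁺ < Sr²⁺ (same group, 1 shell fewer).
Placing each against Sc³⁺: smaller — V⁵⁺, Ti⁴⁺; larger — Ca²⁺, Sr²⁺. So 2 are larger.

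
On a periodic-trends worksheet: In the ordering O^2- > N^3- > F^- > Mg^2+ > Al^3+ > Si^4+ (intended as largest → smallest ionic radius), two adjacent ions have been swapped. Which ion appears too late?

N^3-

The pair O^2-, N^3- is the wrong way round — O^2- and N^3- share 10 electrons; the higher nuclear charge on O (Z=8) contracts it more, so O^2- < N^3-. All other adjacent pairs agree with periodic trends, so N^3- is the misplaced ion.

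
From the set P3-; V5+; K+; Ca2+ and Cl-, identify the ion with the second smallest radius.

Ca2+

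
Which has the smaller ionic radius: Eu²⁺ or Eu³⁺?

Eu³⁺

For a single element, ionic radius drops as positive charge rises — Eu³⁺ < Eu²⁺.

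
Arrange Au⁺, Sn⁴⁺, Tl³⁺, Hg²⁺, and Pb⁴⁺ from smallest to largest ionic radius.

Sn⁴⁺ < Pb⁴⁺ < Tl³⁺ < Hg²⁺ < Au⁺

Electron counts and nuclear charges: Sn⁴⁺ has 46 e⁻ (Z=50), Pb⁴⁺ has 78 e⁻ (Z=82), Tl³⁺ has 78 e⁻ (Z=81), Hg²⁺ has 78 e⁻ (Z=80), Au⁺ has 78 e⁻ (Z=79). Sn⁴⁺ < Pb⁴⁺ (same group, period 5 vs 6); Pb⁴⁺ < Tl³⁺ (both 78 e⁻, Z=82>81); Tl³⁺ < Hg²⁺ (both 78 e⁻, Z=81>80); Hg²⁺ < Au⁺ (both 78 e⁻, Z=80>79).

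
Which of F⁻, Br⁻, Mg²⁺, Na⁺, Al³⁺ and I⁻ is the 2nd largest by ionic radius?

Br⁻

Electron counts and nuclear charges: Al³⁺: 10 e⁻, Z=13, Mg²⁺: 10 e⁻, Z=12, Na⁺: 10 e⁻, Z=11, F⁻: 10 e⁻, Z=9, Br⁻: 36 e⁻, Z=35, I⁻: 54 e⁻, Z=53. Al³⁺ < Mg²⁺ (both 10 e⁻, Z=13>12); Mg²⁺ < Na⁺ (both 10 e⁻, Z=12>11); Na⁺ < F⁻ (isoelectronic, higher Z=11 is smaller); F⁻ < Br⁻ (same group, period 2 vs 4); Br⁻ < I⁻ (same group, period 4 vs 5).
Full ascending order: Al³⁺ < Mg²⁺ < Na⁺ < F⁻ < Br⁻ < I⁻. Counting from the largest, position 2 is Br⁻.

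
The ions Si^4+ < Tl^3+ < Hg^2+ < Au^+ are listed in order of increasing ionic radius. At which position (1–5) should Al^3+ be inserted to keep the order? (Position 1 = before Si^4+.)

Si^4+ (Z=14, 10 e⁻), Al^3+ (Z=13, 10 e⁻), Tl^3+ (Z=81, 78 e⁻), Hg^2+ (Z=80, 78 e⁻), Au^+ (Z=79, 78 e⁻). Si^4+ < Al^3+ (both 10 e⁻, Z=14>13); Al^3+ < Tl^3+ (same group, period 3 vs 6); Tl^3+ < Hg^2+ (both 78 e⁻, Z=81>80); Hg^2+ < Au^+ (isoelectronic, higher Z=80 is smaller).
The complete sequence is Si^4+ < Al^3+ < Tl^3+ < Hg^2+ < Au^+. Al^3+ sits at position 2.

2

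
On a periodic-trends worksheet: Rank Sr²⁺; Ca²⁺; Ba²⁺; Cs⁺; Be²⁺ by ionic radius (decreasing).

First list Z and electron count for each: Be²⁺ (Z=4, 2 e⁻), Ca²⁺ (Z=20, 18 e⁻), Sr²⁺ (Z=38, 36 e⁻), Ba²⁺ (Z=56, 54 e⁻), Cs⁺ (Z=55, 54 e⁻). Be²⁺ < Ca²⁺ (same group, period 2 vs 4); Ca²⁺ < Sr²⁺ (same group, 1 shell fewer); Sr²⁺ < Ba²⁺ (same group, period 5 vs 6); Ba²⁺ < Cs⁺ (both 54 e⁻, Z=56>55).

Cs⁺ > Ba²⁺ > Sr²⁺ > Ca²⁺ > Be²⁺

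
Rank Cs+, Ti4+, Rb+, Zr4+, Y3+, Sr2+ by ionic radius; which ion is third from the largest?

Sr2+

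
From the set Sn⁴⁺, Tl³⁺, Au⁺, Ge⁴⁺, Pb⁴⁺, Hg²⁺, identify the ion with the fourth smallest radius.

Tl³⁺

Work out protons and electrons: Ge⁴⁺: 28 e⁻, Z=32, Sn⁴⁺: 46 e⁻, Z=50, Pb⁴⁺: 78 e⁻, Z=82, Tl³⁺: 78 e⁻, Z=81, Hg²⁺: 78 e⁻, Z=80, Au⁺: 78 e⁻, Z=79. Ge⁴⁺ < Sn⁴⁺ (same group, period 4 vs 5); Sn⁴⁺ < Pb⁴⁺ (same group, period 5 vs 6); Pb⁴⁺ < Tl³⁺ (both 78 e⁻, Z=82>81); Tl³⁺ < Hg²⁺ (both 78 e⁻, Z=81>80); Hg²⁺ < Au⁺ (both 78 e⁻, Z=80>79).
Ordering: Ge⁴⁺ < Sn⁴⁺ < Pb⁴⁺ < Tl³⁺ < Hg²⁺ < Au⁺. The fourth smallest is Tl³⁺.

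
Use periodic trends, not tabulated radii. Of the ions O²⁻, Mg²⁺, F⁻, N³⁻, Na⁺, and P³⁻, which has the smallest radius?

Mg²⁺: 10 e⁻, Z=12, Na⁺: 10 e⁻, Z=11, F⁻: 10 e⁻, Z=9, O²⁻: 10 e⁻, Z=8, N³⁻: 10 e⁻, Z=7, P³⁻: 18 e⁻, Z=15. Mg²⁺ < Na⁺ (both 10 e⁻, Z=12>11); Na⁺ < F⁻ (isoelectronic, higher Z=11 is smaller); F⁻ < O²⁻ (both 10 e⁻, Z=9>8); O²⁻ < N³⁻ (isoelectronic, higher Z=8 is smaller); N³⁻ < P³⁻ (same group, 1 shell fewer).

Mg²⁺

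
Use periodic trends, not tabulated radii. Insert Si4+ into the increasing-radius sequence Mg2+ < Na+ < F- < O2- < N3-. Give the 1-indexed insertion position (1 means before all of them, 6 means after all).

Isoelectronic series (10 e⁻ each). Size is set by nuclear charge: more protons means a smaller ion. Si4+ (Z=14), Mg2+ (Z=12), Na+ (Z=11), F- (Z=9), O2- (Z=8), N3- (Z=7).
Putting Si4+ in gives Si4+ < Mg2+ < Na+ < F- < O2- < N3-; it lands at slot 1.

1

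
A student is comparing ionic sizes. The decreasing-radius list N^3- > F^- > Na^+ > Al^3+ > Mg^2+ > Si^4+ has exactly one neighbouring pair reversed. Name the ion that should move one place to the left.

Compare adjacent ions: they are isoelectronic (10 e⁻) and Al has more protons than Mg (13 vs 12), making Al^3+ smaller — yet in this decreasing list Al^3+ sits before Mg^2+. Nothing else is reversed, so Mg^2+ should move one place to the left.

Mg^2+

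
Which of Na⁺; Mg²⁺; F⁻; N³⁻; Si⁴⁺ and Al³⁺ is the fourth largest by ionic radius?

Mg²⁺

Isoelectronic series (10 e⁻ each). Size is set by nuclear charge: more protons means a smaller ion. Si⁴⁺ (Z=14), Al³⁺ (Z=13), Mg²⁺ (Z=12), Na⁺ (Z=11), F⁻ (Z=9), N³⁻ (Z=7).
Full ascending order: Si⁴⁺ < Al³⁺ < Mg²⁺ < Na⁺ < F⁻ < N³⁻. Counting from the largest, position 4 is Mg²⁺.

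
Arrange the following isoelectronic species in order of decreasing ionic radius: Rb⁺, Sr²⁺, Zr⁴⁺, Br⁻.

All of these have 36 electrons (isoelectronic). With the same electron cloud, the ion with the most protons pulls it in tightest. Nuclear charges: Zr⁴⁺ (Z=40), Sr²⁺ (Z=38), Rb⁺ (Z=37), Br⁻ (Z=35). Highest Z is smallest.

Br⁻ > Rb⁺ > Sr²⁺ > Zr⁴⁺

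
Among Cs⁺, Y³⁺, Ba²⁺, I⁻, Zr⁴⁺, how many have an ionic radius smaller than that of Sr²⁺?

2

Tabulating Z and e⁻: Zr⁴⁺ (Z=40, 36 e⁻), Y³⁺ (Z=39, 36 e⁻), Sr²⁺ (Z=38, 36 e⁻), Ba²⁺ (Z=56, 54 e⁻), Cs⁺ (Z=55, 54 e⁻), I⁻ (Z=53, 54 e⁻). Zr⁴⁺ < Y³⁺ (isoelectronic, higher Z=40 is smaller); Y³⁺ < Sr²⁺ (isoelectronic, higher Z=39 is smaller); Sr²⁺ < Ba²⁺ (same group, 1 shell fewer); Ba²⁺ < Cs⁺ (both 54 e⁻, Z=56>55); Cs⁺ < I⁻ (both 54 e⁻, Z=55>53).
Ordering all of them (including Sr²⁺) by radius gives Zr⁴⁺ < Y³⁺ < Sr²⁺ < Ba²⁺ < Cs⁺ < I⁻. Count: 2.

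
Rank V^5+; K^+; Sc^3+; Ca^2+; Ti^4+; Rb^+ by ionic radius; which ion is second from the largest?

First list Z and electron count for each: V^5+ (Z=23, 18 e⁻), Ti^4+ (Z=22, 18 e⁻), Sc^3+ (Z=21, 18 e⁻), Ca^2+ (Z=20, 18 e⁻), K^+ (Z=19, 18 e⁻), Rb^+ (Z=37, 36 e⁻). V^5+ < Ti^4+ (isoelectronic, higher Z=23 is smaller); Ti^4+ < Sc^3+ (isoelectronic, higher Z=22 is smaller); Sc^3+ < Ca^2+ (isoelectronic, higher Z=21 is smaller); Ca^2+ < K^+ (isoelectronic, higher Z=20 is smaller); K^+ < Rb^+ (same group, 1 shell fewer).
Ordering: V^5+ < Ti^4+ < Sc^3+ < Ca^2+ < K^+ < Rb^+. The second largest is K^+.

K^+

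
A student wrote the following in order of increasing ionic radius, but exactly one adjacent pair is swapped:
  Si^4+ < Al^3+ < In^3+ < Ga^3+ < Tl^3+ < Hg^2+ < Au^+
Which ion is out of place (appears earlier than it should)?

The pair In^3+, Ga^3+ is the wrong way round — same group and charge — period 4 sits above period 5, so Ga^3+ is smaller. All other adjacent pairs agree with periodic trends, so In^3+ is the misplaced ion.

In^3+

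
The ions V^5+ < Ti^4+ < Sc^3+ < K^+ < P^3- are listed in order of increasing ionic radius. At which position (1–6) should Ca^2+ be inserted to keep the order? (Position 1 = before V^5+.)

4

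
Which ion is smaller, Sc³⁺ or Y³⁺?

Sc³⁺

All are in the same group with charge +3. Radius grows down the group as n (the outermost shell) increases.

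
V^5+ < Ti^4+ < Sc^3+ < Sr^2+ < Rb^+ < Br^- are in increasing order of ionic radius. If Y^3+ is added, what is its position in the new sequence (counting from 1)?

First list Z and electron count for each: V^5+ has 18 e⁻ (Z=23), Ti^4+ has 18 e⁻ (Z=22), Sc^3+ has 18 e⁻ (Z=21), Y^3+ has 36 e⁻ (Z=39), Sr^2+ has 36 e⁻ (Z=38), Rb^+ has 36 e⁻ (Z=37), Br^- has 36 e⁻ (Z=35). V^5+ < Ti^4+ (both 18 e⁻, Z=23>22); Ti^4+ < Sc^3+ (isoelectronic, higher Z=22 is smaller); Sc^3+ < Y^3+ (same group, period 4 vs 5); Y^3+ < Sr^2+ (isoelectronic, higher Z=39 is smaller); Sr^2+ < Rb^+ (isoelectronic, higher Z=38 is smaller); Rb^+ < Br^- (isoelectronic, higher Z=37 is smaller).
The complete sequence is V^5+ < Ti^4+ < Sc^3+ < Y^3+ < Sr^2+ < Rb^+ < Br^-. Y^3+ sits at position 4.

4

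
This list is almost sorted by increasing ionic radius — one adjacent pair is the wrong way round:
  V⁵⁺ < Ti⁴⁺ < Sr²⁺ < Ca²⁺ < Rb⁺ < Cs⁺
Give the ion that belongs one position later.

Sr²⁺

Check each adjacent pair. Sr²⁺ and Ca²⁺ are reversed: Ca²⁺ and Sr²⁺ are in one column with the same charge; the lighter period-4 ion has one fewer shell and is smaller. No other neighbouring pair contradicts the periodic trends, so Sr²⁺ is the ion listed too early.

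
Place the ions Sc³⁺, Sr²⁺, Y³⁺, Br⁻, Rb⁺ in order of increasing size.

Work out protons and electrons: Sc³⁺: 18 e⁻, Z=21, Y³⁺: 36 e⁻, Z=39, Sr²⁺: 36 e⁻, Z=38, Rb⁺: 36 e⁻, Z=37, Br⁻: 36 e⁻, Z=35. Sc³⁺ < Y³⁺ (same group, period 4 vs 5); Y³⁺ < Sr²⁺ (both 36 e⁻, Z=39>38); Sr²⁺ < Rb⁺ (both 36 e⁻, Z=38>37); Rb⁺ < Br⁻ (isoelectronic, higher Z=37 is smaller).

Sc³⁺ < Y³⁺ < Sr²⁺ < Rb⁺ < Br⁻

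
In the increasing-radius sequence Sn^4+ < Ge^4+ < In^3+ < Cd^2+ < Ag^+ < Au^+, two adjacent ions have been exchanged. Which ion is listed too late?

Ge^4+

Scanning neighbour by neighbour, only Sn^4+/Ge^4+ violates a trend: same group and charge — period 4 sits above period 5, so Ge^4+ is smaller. That makes Ge^4+ the one sitting a position late relative to where it belongs.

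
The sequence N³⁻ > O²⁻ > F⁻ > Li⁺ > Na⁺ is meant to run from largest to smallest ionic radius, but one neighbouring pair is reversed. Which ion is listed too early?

Scanning neighbour by neighbour, only Li⁺/Na⁺ violates a trend: both in group 1 with the same charge; Li⁺ (period 2) has the smaller radius. That makes Li⁺ the one sitting a position early relative to where it belongs.

Li⁺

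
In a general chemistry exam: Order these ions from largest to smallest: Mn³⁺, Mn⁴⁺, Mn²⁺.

Mn²⁺ > Mn³⁺ > Mn⁴⁺

These are all Mn ions. Removing more electrons (higher positive charge) pulls the remaining electrons in closer, so Mn⁴⁺ is smallest and Mn²⁺ is largest.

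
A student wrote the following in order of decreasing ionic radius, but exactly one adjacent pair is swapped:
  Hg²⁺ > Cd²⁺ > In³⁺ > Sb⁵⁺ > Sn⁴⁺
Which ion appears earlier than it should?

Check each adjacent pair. Sb⁵⁺ and Sn⁴⁺ are reversed: Sb⁵⁺ and Sn⁴⁺ share 46 electrons; the higher nuclear charge on Sb (Z=51) contracts it more, so Sb⁵⁺ < Sn⁴⁺. No other neighbouring pair contradicts the periodic trends, so Sb⁵⁺ is the ion listed too early.

Sb⁵⁺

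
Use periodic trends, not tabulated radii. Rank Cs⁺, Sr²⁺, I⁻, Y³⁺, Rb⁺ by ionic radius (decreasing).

Y³⁺: 36 e⁻, Z=39, Sr²⁺: 36 e⁻, Z=38, Rb⁺: 36 e⁻, Z=37, Cs⁺: 54 e⁻, Z=55, I⁻: 54 e⁻, Z=53. Y³⁺ < Sr²⁺ (both 36 e⁻, Z=39>38); Sr²⁺ < Rb⁺ (isoelectronic, higher Z=38 is smaller); Rb⁺ < Cs⁺ (same group, period 5 vs 6); Cs⁺ < I⁻ (both 54 e⁻, Z=55>53).

I⁻ > Cs⁺ > Rb⁺ > Sr²⁺ > Y³⁺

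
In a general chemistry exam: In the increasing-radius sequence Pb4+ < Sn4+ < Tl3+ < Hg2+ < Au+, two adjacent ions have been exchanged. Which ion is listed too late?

Sn4+

Scanning neighbour by neighbour, only Pb4+/Sn4+ violates a trend: same group and charge — period 5 sits above period 6, so Sn4+ is smaller. That makes Sn4+ the one sitting a position late relative to where it belongs.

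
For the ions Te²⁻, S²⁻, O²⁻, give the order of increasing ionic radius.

All are in the same group with charge -2. Radius grows down the group as n (the outermost shell) increases.

O²⁻ < S²⁻ < Te²⁻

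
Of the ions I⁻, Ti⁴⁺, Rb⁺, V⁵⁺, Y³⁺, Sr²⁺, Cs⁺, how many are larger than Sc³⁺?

5

Tabulating Z and e⁻: V⁵⁺: 18 e⁻, Z=23, Ti⁴⁺: 18 e⁻, Z=22, Sc³⁺: 18 e⁻, Z=21, Y³⁺: 36 e⁻, Z=39, Sr²⁺: 36 e⁻, Z=38, Rb⁺: 36 e⁻, Z=37, Cs⁺: 54 e⁻, Z=55, I⁻: 54 e⁻, Z=53. V⁵⁺ < Ti⁴⁺ (both 18 e⁻, Z=23>22); Ti⁴⁺ < Sc³⁺ (isoelectronic, higher Z=22 is smaller); Sc³⁺ < Y³⁺ (same group, 1 shell fewer); Y³⁺ < Sr²⁺ (isoelectronic, higher Z=39 is smaller); Sr²⁺ < Rb⁺ (both 36 e⁻, Z=38>37); Rb⁺ < Cs⁺ (same group, 1 shell fewer); Cs⁺ < I⁻ (both 54 e⁻, Z=55>53).
Overall: V⁵⁺ < Ti⁴⁺ < Sc³⁺ < Y³⁺ < Sr²⁺ < Rb⁺ < Cs⁺ < I⁻. Sc³⁺ has 2 below it and 5 above. Count: 5.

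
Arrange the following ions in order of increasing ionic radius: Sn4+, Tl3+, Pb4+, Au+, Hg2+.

Sn4+ < Pb4+ < Tl3+ < Hg2+ < Au+

First list Z and electron count for each: Sn4+ has 46 e⁻ (Z=50), Pb4+ has 78 e⁻ (Z=82), Tl3+ has 78 e⁻ (Z=81), Hg2+ has 78 e⁻ (Z=80), Au+ has 78 e⁻ (Z=79). Sn4+ < Pb4+ (same group, period 5 vs 6); Pb4+ < Tl3+ (both 78 e⁻, Z=82>81); Tl3+ < Hg2+ (both 78 e⁻, Z=81>80); Hg2+ < Au+ (isoelectronic, higher Z=80 is smaller).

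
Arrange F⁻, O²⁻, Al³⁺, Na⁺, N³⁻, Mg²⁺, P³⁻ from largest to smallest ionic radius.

First list Z and electron count for each: Al³⁺ (Z=13, 10 e⁻), Mg²⁺ (Z=12, 10 e⁻), Na⁺ (Z=11, 10 e⁻), F⁻ (Z=9, 10 e⁻), O²⁻ (Z=8, 10 e⁻), N³⁻ (Z=7, 10 e⁻), P³⁻ (Z=15, 18 e⁻). Al³⁺ < Mg²⁺ (isoelectronic, higher Z=13 is smaller); Mg²⁺ < Na⁺ (isoelectronic, higher Z=12 is smaller); Na⁺ < F⁻ (both 10 e⁻, Z=11>9); F⁻ < O²⁻ (both 10 e⁻, Z=9>8); O²⁻ < N³⁻ (both 10 e⁻, Z=8>7); N³⁻ < P³⁻ (same group, period 2 vs 3).

P³⁻ > N³⁻ > O²⁻ > F⁻ > Na⁺ > Mg²⁺ > Al³⁺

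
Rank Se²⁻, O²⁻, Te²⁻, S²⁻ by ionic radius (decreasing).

These ions sit in one column with identical charge. Each step down the periodic table adds a principal shell, increasing the radius.

Te²⁻ > Se²⁻ > S²⁻ > O²⁻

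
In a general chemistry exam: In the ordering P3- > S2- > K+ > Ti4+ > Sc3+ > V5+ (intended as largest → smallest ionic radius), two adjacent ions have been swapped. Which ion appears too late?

Sc3+

Scanning neighbour by neighbour, only Ti4+/Sc3+ violates a trend: they are isoelectronic (18 e⁻) and Ti has more protons than Sc (22 vs 21), making Ti4+ smaller. That makes Sc3+ the one sitting a position late relative to where it belongs.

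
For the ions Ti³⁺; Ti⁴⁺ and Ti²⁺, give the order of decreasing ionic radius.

Ti²⁺ > Ti³⁺ > Ti⁴⁺

Same element, different charge: the more highly charged cation has fewer electrons and a greater effective nuclear charge per electron, making Ti⁴⁺ the smallest.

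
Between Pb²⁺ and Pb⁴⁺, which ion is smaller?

Pb⁴⁺

These are all Pb ions. Removing more electrons (higher positive charge) pulls the remaining electrons in closer, so Pb⁴⁺ is smallest and Pb²⁺ is largest.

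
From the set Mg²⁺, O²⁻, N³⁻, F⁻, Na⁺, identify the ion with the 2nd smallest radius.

All of these have 10 electrons (isoelectronic). With the same electron cloud, the ion with the most protons pulls it in tightest. Nuclear charges: Mg²⁺ (Z=12), Na⁺ (Z=11), F⁻ (Z=9), O²⁻ (Z=8), N³⁻ (Z=7). Highest Z is smallest.
That gives Mg²⁺ < Na⁺ < F⁻ < O²⁻ < N³⁻. From the smallest end, number 2 is Na⁺.

Na⁺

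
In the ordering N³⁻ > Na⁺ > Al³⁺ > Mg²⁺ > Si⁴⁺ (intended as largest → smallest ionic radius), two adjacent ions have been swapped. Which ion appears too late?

Compare adjacent ions: they are isoelectronic (10 e⁻) and Al has more protons than Mg (13 vs 12), making Al³⁺ smaller — yet in this decreasing list Al³⁺ sits before Mg²⁺. Nothing else is reversed, so Mg²⁺ should move one place to the left.

Mg²⁺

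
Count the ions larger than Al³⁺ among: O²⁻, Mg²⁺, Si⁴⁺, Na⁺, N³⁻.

4

All of these have 10 electrons (isoelectronic). With the same electron cloud, the ion with the most protons pulls it in tightest. Nuclear charges: Si⁴⁺ (Z=14), Al³⁺ (Z=13), Mg²⁺ (Z=12), Na⁺ (Z=11), O²⁻ (Z=8), N³⁻ (Z=7). Highest Z is smallest.
Relative to Al³⁺, the ions that are larger are Mg²⁺, Na⁺, O²⁻, N³⁻. So 4 are larger.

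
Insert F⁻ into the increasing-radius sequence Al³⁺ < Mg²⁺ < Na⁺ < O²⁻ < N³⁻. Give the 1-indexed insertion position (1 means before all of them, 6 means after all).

4

All of these have 10 electrons (isoelectronic). With the same electron cloud, the ion with the most protons pulls it in tightest. Nuclear charges: Al³⁺ (Z=13), Mg²⁺ (Z=12), Na⁺ (Z=11), F⁻ (Z=9), O²⁻ (Z=8), N³⁻ (Z=7). Highest Z is smallest.
With F⁻ included the full order is Al³⁺ < Mg²⁺ < Na⁺ < F⁻ < O²⁻ < N³⁻, so it takes position 4.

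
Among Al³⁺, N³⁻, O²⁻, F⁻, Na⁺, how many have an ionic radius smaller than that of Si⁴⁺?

0

Isoelectronic series (10 e⁻ each). Size is set by nuclear charge: more protons means a smaller ion. Si⁴⁺ (Z=14), Al³⁺ (Z=13), Na⁺ (Z=11), F⁻ (Z=9), O²⁻ (Z=8), N³⁻ (Z=7).
Placing each against Si⁴⁺: smaller — none; larger — Al³⁺, Na⁺, F⁻, O²⁻, N³⁻. Count: 0.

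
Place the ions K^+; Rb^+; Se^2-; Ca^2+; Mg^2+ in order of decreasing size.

Se^2- > Rb^+ > K^+ > Ca^2+ > Mg^2+

First list Z and electron count for each: Mg^2+ (Z=12, 10 e⁻), Ca^2+ (Z=20, 18 e⁻), K^+ (Z=19, 18 e⁻), Rb^+ (Z=37, 36 e⁻), Se^2- (Z=34, 36 e⁻). Mg^2+ < Ca^2+ (same group, 1 shell fewer); Ca^2+ < K^+ (isoelectronic, higher Z=20 is smaller); K^+ < Rb^+ (same group, 1 shell fewer); Rb^+ < Se^2- (both 36 e⁻, Z=37>34).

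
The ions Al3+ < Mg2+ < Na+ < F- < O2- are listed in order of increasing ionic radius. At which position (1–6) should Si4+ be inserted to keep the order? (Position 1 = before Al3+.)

1

These species are isoelectronic with 10 electrons. The only difference is the number of protons: Si4+ (Z=14), Al3+ (Z=13), Mg2+ (Z=12), Na+ (Z=11), F- (Z=9), O2- (Z=8). The strongest nuclear pull (Si4+) gives the smallest ion.
Merged order: Si4+ < Al3+ < Mg2+ < Na+ < F- < O2- — Si4+ is number 1.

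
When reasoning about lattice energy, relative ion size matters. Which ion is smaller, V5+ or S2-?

These species are isoelectronic with 18 electrons. The only difference is the number of protons: V5+ (Z=23), S2- (Z=16). The strongest nuclear pull (V5+) gives the smallest ion.

V5+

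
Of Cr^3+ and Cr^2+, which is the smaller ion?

Cr^3+

These are all Cr ions. Removing more electrons (higher positive charge) pulls the remaining electrons in closer, so Cr^3+ is smallest and Cr^2+ is largest.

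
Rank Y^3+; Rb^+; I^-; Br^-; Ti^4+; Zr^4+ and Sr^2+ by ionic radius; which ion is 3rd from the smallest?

Y^3+

Ti^4+ (Z=22, 18 e⁻), Zr^4+ (Z=40, 36 e⁻), Y^3+ (Z=39, 36 e⁻), Sr^2+ (Z=38, 36 e⁻), Rb^+ (Z=37, 36 e⁻), Br^- (Z=35, 36 e⁻), I^- (Z=53, 54 e⁻). Ti^4+ < Zr^4+ (same group, period 4 vs 5); Zr^4+ < Y^3+ (both 36 e⁻, Z=40>39); Y^3+ < Sr^2+ (both 36 e⁻, Z=39>38); Sr^2+ < Rb^+ (isoelectronic, higher Z=38 is smaller); Rb^+ < Br^- (isoelectronic, higher Z=37 is smaller); Br^- < I^- (same group, 1 shell fewer).
Full ascending order: Ti^4+ < Zr^4+ < Y^3+ < Sr^2+ < Rb^+ < Br^- < I^-. Counting from the smallest, position 3 is Y^3+.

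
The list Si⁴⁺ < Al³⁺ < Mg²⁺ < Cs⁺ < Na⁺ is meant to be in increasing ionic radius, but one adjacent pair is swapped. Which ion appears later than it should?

Compare adjacent ions: same group and charge — period 3 sits above period 6, so Na⁺ is smaller — yet in this increasing list Cs⁺ sits before Na⁺. Nothing else is reversed, so Na⁺ should move one place to the left.

Na⁺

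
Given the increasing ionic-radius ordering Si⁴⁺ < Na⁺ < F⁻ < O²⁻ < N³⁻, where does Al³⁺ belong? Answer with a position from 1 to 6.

2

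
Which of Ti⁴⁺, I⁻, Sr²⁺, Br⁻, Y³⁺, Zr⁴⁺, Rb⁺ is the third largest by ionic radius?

First list Z and electron count for each: Ti⁴⁺ has 18 e⁻ (Z=22), Zr⁴⁺ has 36 e⁻ (Z=40), Y³⁺ has 36 e⁻ (Z=39), Sr²⁺ has 36 e⁻ (Z=38), Rb⁺ has 36 e⁻ (Z=37), Br⁻ has 36 e⁻ (Z=35), I⁻ has 54 e⁻ (Z=53). Ti⁴⁺ < Zr⁴⁺ (same group, period 4 vs 5); Zr⁴⁺ < Y³⁺ (isoelectronic, higher Z=40 is smaller); Y³⁺ < Sr²⁺ (both 36 e⁻, Z=39>38); Sr²⁺ < Rb⁺ (both 36 e⁻, Z=38>37); Rb⁺ < Br⁻ (isoelectronic, higher Z=37 is smaller); Br⁻ < I⁻ (same group, 1 shell fewer).
Ordering: Ti⁴⁺ < Zr⁴⁺ < Y³⁺ < Sr²⁺ < Rb⁺ < Br⁻ < I⁻. The third largest is Rb⁺.

Rb⁺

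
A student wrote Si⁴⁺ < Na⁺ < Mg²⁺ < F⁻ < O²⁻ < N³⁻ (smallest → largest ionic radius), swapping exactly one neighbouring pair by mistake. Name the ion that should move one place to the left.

Mg²⁺

Scanning neighbour by neighbour, only Na⁺/Mg²⁺ violates a trend: Mg²⁺ and Na⁺ share 10 electrons; the higher nuclear charge on Mg (Z=12) contracts it more, so Mg²⁺ < Na⁺. That makes Mg²⁺ the one sitting a position late relative to where it belongs.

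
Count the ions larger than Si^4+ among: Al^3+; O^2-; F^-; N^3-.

4

Each ion has 10 electrons. The ranking follows nuclear charge in reverse — greater Z gives a smaller radius. Si^4+ (Z=14), Al^3+ (Z=13), F^- (Z=9), O^2- (Z=8), N^3- (Z=7).
Overall: Si^4+ < Al^3+ < F^- < O^2- < N^3-. Si^4+ has 0 below it and 4 above. That's 4.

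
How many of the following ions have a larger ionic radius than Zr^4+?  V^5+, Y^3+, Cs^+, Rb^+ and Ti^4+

3

Work out protons and electrons: V^5+: 18 e⁻, Z=23, Ti^4+: 18 e⁻, Z=22, Zr^4+: 36 e⁻, Z=40, Y^3+: 36 e⁻, Z=39, Rb^+: 36 e⁻, Z=37, Cs^+: 54 e⁻, Z=55. V^5+ < Ti^4+ (both 18 e⁻, Z=23>22); Ti^4+ < Zr^4+ (same group, 1 shell fewer); Zr^4+ < Y^3+ (both 36 e⁻, Z=40>39); Y^3+ < Rb^+ (isoelectronic, higher Z=39 is smaller); Rb^+ < Cs^+ (same group, 1 shell fewer).
Ordering all of them (including Zr^4+) by radius gives V^5+ < Ti^4+ < Zr^4+ < Y^3+ < Rb^+ < Cs^+. Count: 3.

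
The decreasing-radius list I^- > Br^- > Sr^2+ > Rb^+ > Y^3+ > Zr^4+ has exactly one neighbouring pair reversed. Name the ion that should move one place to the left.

Rb^+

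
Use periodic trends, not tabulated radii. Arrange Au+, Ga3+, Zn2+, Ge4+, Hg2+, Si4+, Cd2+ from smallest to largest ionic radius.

Si4+ (Z=14, 10 e⁻), Ge4+ (Z=32, 28 e⁻), Ga3+ (Z=31, 28 e⁻), Zn2+ (Z=30, 28 e⁻), Cd2+ (Z=48, 46 e⁻), Hg2+ (Z=80, 78 e⁻), Au+ (Z=79, 78 e⁻). Si4+ < Ge4+ (same group, 1 shell fewer); Ge4+ < Ga3+ (isoelectronic, higher Z=32 is smaller); Ga3+ < Zn2+ (both 28 e⁻, Z=31>30); Zn2+ < Cd2+ (same group, period 4 vs 5); Cd2+ < Hg2+ (same group, 1 shell fewer); Hg2+ < Au+ (isoelectronic, higher Z=80 is smaller).

Si4+ < Ge4+ < Ga3+ < Zn2+ < Cd2+ < Hg2+ < Au+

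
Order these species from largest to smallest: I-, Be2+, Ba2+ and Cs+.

I- > Cs+ > Ba2+ > Be2+

Work out protons and electrons: Be2+: 2 e⁻, Z=4, Ba2+: 54 e⁻, Z=56, Cs+: 54 e⁻, Z=55, I-: 54 e⁻, Z=53. Be2+ < Ba2+ (same group, period 2 vs 6); Ba2+ < Cs+ (both 54 e⁻, Z=56>55); Cs+ < I- (both 54 e⁻, Z=55>53).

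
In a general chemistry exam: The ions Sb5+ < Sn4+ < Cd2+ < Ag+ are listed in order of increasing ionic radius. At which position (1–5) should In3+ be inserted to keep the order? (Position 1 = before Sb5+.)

3

All of these have 46 electrons (isoelectronic). With the same electron cloud, the ion with the most protons pulls it in tightest. Nuclear charges: Sb5+ (Z=51), Sn4+ (Z=50), In3+ (Z=49), Cd2+ (Z=48), Ag+ (Z=47). Highest Z is smallest.
The complete sequence is Sb5+ < Sn4+ < In3+ < Cd2+ < Ag+. In3+ sits at position 3.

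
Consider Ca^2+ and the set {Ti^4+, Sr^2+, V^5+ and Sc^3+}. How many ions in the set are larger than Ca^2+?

1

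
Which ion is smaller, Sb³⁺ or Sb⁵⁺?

Same element, different charge: the more highly charged cation has fewer electrons and a greater effective nuclear charge per electron, making Sb⁵⁺ the smallest.

Sb⁵⁺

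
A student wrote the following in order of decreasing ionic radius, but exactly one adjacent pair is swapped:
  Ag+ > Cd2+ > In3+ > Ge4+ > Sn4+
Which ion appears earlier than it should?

Ge4+

The pair Ge4+, Sn4+ is the wrong way round — both in group 14 with the same charge; Ge4+ (period 4) has the smaller radius. All other adjacent pairs agree with periodic trends, so Ge4+ is the misplaced ion.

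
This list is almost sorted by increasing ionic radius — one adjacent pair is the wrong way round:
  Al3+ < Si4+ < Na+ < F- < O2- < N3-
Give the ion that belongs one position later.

Check each adjacent pair. Al3+ and Si4+ are reversed: Si4+ and Al3+ share 10 electrons; the higher nuclear charge on Si (Z=14) contracts it more, so Si4+ < Al3+. No other neighbouring pair contradicts the periodic trends, so Al3+ is the ion listed too early.

Al3+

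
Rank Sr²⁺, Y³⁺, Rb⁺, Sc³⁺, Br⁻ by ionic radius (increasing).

Sc³⁺ < Y³⁺ < Sr²⁺ < Rb⁺ < Br⁻

Work out protons and electrons: Sc³⁺: 18 e⁻, Z=21, Y³⁺: 36 e⁻, Z=39, Sr²⁺: 36 e⁻, Z=38, Rb⁺: 36 e⁻, Z=37, Br⁻: 36 e⁻, Z=35. Sc³⁺ < Y³⁺ (same group, period 4 vs 5); Y³⁺ < Sr²⁺ (isoelectronic, higher Z=39 is smaller); Sr²⁺ < Rb⁺ (both 36 e⁻, Z=38>37); Rb⁺ < Br⁻ (isoelectronic, higher Z=37 is smaller).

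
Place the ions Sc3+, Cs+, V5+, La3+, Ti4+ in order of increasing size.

V5+ < Ti4+ < Sc3+ < La3+ < Cs+

V5+: 18 e⁻, Z=23, Ti4+: 18 e⁻, Z=22, Sc3+: 18 e⁻, Z=21, La3+: 54 e⁻, Z=57, Cs+: 54 e⁻, Z=55. V5+ < Ti4+ (isoelectronic, higher Z=23 is smaller); Ti4+ < Sc3+ (isoelectronic, higher Z=22 is smaller); Sc3+ < La3+ (same group, 2 shells fewer); La3+ < Cs+ (isoelectronic, higher Z=57 is smaller).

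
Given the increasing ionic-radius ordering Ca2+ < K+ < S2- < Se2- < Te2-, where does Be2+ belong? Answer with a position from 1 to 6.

1

First list Z and electron count for each: Be2+ (Z=4, 2 e⁻), Ca2+ (Z=20, 18 e⁻), K+ (Z=19, 18 e⁻), S2- (Z=16, 18 e⁻), Se2- (Z=34, 36 e⁻), Te2- (Z=52, 54 e⁻). Be2+ < Ca2+ (same group, 2 shells fewer); Ca2+ < K+ (isoelectronic, higher Z=20 is smaller); K+ < S2- (isoelectronic, higher Z=19 is smaller); S2- < Se2- (same group, period 3 vs 4); Se2- < Te2- (same group, period 4 vs 5).
Merged order: Be2+ < Ca2+ < K+ < S2- < Se2- < Te2- — Be2+ is number 1.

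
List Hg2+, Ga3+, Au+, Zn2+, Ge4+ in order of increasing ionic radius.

Ge4+ has 28 e⁻ (Z=32), Ga3+ has 28 e⁻ (Z=31), Zn2+ has 28 e⁻ (Z=30), Hg2+ has 78 e⁻ (Z=80), Au+ has 78 e⁻ (Z=79). Ge4+ < Ga3+ (both 28 e⁻, Z=32>31); Ga3+ < Zn2+ (both 28 e⁻, Z=31>30); Zn2+ < Hg2+ (same group, 2 shells fewer); Hg2+ < Au+ (isoelectronic, higher Z=80 is smaller).

Ge4+ < Ga3+ < Zn2+ < Hg2+ < Au+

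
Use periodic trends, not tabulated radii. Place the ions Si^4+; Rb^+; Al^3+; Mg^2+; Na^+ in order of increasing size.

Si^4+ (Z=14, 10 e⁻), Al^3+ (Z=13, 10 e⁻), Mg^2+ (Z=12, 10 e⁻), Na^+ (Z=11, 10 e⁻), Rb^+ (Z=37, 36 e⁻). Si^4+ < Al^3+ (isoelectronic, higher Z=14 is smaller); Al^3+ < Mg^2+ (both 10 e⁻, Z=13>12); Mg^2+ < Na^+ (both 10 e⁻, Z=12>11); Na^+ < Rb^+ (same group, period 3 vs 5).

Si^4+ < Al^3+ < Mg^2+ < Na^+ < Rb^+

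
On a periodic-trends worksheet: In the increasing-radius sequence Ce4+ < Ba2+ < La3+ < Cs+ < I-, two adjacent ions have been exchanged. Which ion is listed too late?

La3+

Scanning neighbour by neighbour, only Ba2+/La3+ violates a trend: both have 54 electrons but Z(La)=57 > Z(Ba)=56, so La3+ should be the smaller of the two. That makes La3+ the one sitting a position late relative to where it belongs.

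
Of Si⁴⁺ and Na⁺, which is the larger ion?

Na⁺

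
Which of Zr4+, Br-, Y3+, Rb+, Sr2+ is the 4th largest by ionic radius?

These species are isoelectronic with 36 electrons. The only difference is the number of protons: Zr4+ (Z=40), Y3+ (Z=39), Sr2+ (Z=38), Rb+ (Z=37), Br- (Z=35). The strongest nuclear pull (Zr4+) gives the smallest ion.
Full ascending order: Zr4+ < Y3+ < Sr2+ < Rb+ < Br-. Counting from the largest, position 4 is Y3+.

Y3+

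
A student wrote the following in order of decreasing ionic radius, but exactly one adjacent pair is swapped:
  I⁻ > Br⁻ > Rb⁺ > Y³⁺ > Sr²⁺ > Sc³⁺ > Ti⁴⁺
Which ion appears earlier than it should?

Y³⁺

Scanning neighbour by neighbour, only Y³⁺/Sr²⁺ violates a trend: Y³⁺ and Sr²⁺ share 36 electrons; the higher nuclear charge on Y (Z=39) contracts it more, so Y³⁺ < Sr²⁺. That makes Y³⁺ the one sitting a position early relative to where it belongs.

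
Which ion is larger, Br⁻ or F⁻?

Same group, same charge. Going down the group adds an extra shell of electrons, so the ion gets larger: F⁻ is highest in the group and smallest.

Br⁻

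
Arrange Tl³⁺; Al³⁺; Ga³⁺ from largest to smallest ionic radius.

Tl³⁺ > Ga³⁺ > Al³⁺

Same group, same charge. Going down the group adds an extra shell of electrons, so the ion gets larger: Al³⁺ is highest in the group and smallest.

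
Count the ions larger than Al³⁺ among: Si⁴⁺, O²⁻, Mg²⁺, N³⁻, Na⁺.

4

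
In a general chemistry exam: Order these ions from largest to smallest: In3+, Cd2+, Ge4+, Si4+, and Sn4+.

Cd2+ > In3+ > Sn4+ > Ge4+ > Si4+

Tabulating Z and e⁻: Si4+ has 10 e⁻ (Z=14), Ge4+ has 28 e⁻ (Z=32), Sn4+ has 46 e⁻ (Z=50), In3+ has 46 e⁻ (Z=49), Cd2+ has 46 e⁻ (Z=48). Si4+ < Ge4+ (same group, period 3 vs 4); Ge4+ < Sn4+ (same group, 1 shell fewer); Sn4+ < In3+ (both 46 e⁻, Z=50>49); In3+ < Cd2+ (isoelectronic, higher Z=49 is smaller).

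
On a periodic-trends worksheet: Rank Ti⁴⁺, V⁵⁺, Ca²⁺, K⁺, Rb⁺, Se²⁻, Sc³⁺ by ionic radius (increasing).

Tabulating Z and e⁻: V⁵⁺: 18 e⁻, Z=23, Ti⁴⁺: 18 e⁻, Z=22, Sc³⁺: 18 e⁻, Z=21, Ca²⁺: 18 e⁻, Z=20, K⁺: 18 e⁻, Z=19, Rb⁺: 36 e⁻, Z=37, Se²⁻: 36 e⁻, Z=34. V⁵⁺ < Ti⁴⁺ (both 18 e⁻, Z=23>22); Ti⁴⁺ < Sc³⁺ (isoelectronic, higher Z=22 is smaller); Sc³⁺ < Ca²⁺ (both 18 e⁻, Z=21>20); Ca²⁺ < K⁺ (isoelectronic, higher Z=20 is smaller); K⁺ < Rb⁺ (same group, 1 shell fewer); Rb⁺ < Se²⁻ (both 36 e⁻, Z=37>34).

V⁵⁺ < Ti⁴⁺ < Sc³⁺ < Ca²⁺ < K⁺ < Rb⁺ < Se²⁻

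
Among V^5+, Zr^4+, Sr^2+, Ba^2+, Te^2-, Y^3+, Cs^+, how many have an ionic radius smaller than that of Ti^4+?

V^5+ has 18 e⁻ (Z=23), Ti^4+ has 18 e⁻ (Z=22), Zr^4+ has 36 e⁻ (Z=40), Y^3+ has 36 e⁻ (Z=39), Sr^2+ has 36 e⁻ (Z=38), Ba^2+ has 54 e⁻ (Z=56), Cs^+ has 54 e⁻ (Z=55), Te^2- has 54 e⁻ (Z=52). V^5+ < Ti^4+ (both 18 e⁻, Z=23>22); Ti^4+ < Zr^4+ (same group, 1 shell fewer); Zr^4+ < Y^3+ (both 36 e⁻, Z=40>39); Y^3+ < Sr^2+ (both 36 e⁻, Z=39>38); Sr^2+ < Ba^2+ (same group, period 5 vs 6); Ba^2+ < Cs^+ (both 54 e⁻, Z=56>55); Cs^+ < Te^2- (isoelectronic, higher Z=55 is smaller).
Overall: V^5+ < Ti^4+ < Zr^4+ < Y^3+ < Sr^2+ < Ba^2+ < Cs^+ < Te^2-. Ti^4+ has 1 below it and 6 above. That's 1.

1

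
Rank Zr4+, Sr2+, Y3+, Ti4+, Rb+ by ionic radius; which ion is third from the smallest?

Y3+

First list Z and electron count for each: Ti4+: 18 e⁻, Z=22, Zr4+: 36 e⁻, Z=40, Y3+: 36 e⁻, Z=39, Sr2+: 36 e⁻, Z=38, Rb+: 36 e⁻, Z=37. Ti4+ < Zr4+ (same group, 1 shell fewer); Zr4+ < Y3+ (both 36 e⁻, Z=40>39); Y3+ < Sr2+ (isoelectronic, higher Z=39 is smaller); Sr2+ < Rb+ (both 36 e⁻, Z=38>37).
That gives Ti4+ < Zr4+ < Y3+ < Sr2+ < Rb+. From the smallest end, number 3 is Y3+.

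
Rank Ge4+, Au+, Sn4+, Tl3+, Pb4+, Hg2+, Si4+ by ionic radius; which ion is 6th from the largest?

Ge4+

Electron counts and nuclear charges: Si4+ has 10 e⁻ (Z=14), Ge4+ has 28 e⁻ (Z=32), Sn4+ has 46 e⁻ (Z=50), Pb4+ has 78 e⁻ (Z=82), Tl3+ has 78 e⁻ (Z=81), Hg2+ has 78 e⁻ (Z=80), Au+ has 78 e⁻ (Z=79). Si4+ < Ge4+ (same group, 1 shell fewer); Ge4+ < Sn4+ (same group, period 4 vs 5); Sn4+ < Pb4+ (same group, 1 shell fewer); Pb4+ < Tl3+ (both 78 e⁻, Z=82>81); Tl3+ < Hg2+ (isoelectronic, higher Z=81 is smaller); Hg2+ < Au+ (isoelectronic, higher Z=80 is smaller).
Full ascending order: Si4+ < Ge4+ < Sn4+ < Pb4+ < Tl3+ < Hg2+ < Au+. Counting from the largest, position 6 is Ge4+.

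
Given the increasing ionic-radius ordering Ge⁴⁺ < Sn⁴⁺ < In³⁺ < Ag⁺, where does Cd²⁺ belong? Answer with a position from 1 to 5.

4

Ge⁴⁺: 28 e⁻, Z=32, Sn⁴⁺: 46 e⁻, Z=50, In³⁺: 46 e⁻, Z=49, Cd²⁺: 46 e⁻, Z=48, Ag⁺: 46 e⁻, Z=47. Ge⁴⁺ < Sn⁴⁺ (same group, period 4 vs 5); Sn⁴⁺ < In³⁺ (isoelectronic, higher Z=50 is smaller); In³⁺ < Cd²⁺ (both 46 e⁻, Z=49>48); Cd²⁺ < Ag⁺ (isoelectronic, higher Z=48 is smaller).
The complete sequence is Ge⁴⁺ < Sn⁴⁺ < In³⁺ < Cd²⁺ < Ag⁺. Cd²⁺ sits at position 4.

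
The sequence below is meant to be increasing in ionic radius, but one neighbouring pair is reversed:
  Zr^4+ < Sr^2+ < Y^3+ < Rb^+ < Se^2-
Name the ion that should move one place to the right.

Sr^2+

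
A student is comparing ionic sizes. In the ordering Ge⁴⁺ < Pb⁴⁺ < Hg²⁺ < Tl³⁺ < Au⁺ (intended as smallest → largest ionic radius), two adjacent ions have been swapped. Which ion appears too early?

Compare adjacent ions: Tl³⁺ and Hg²⁺ share 78 electrons; the higher nuclear charge on Tl (Z=81) contracts it more, so Tl³⁺ < Hg²⁺ — yet in this increasing list Hg²⁺ sits before Tl³⁺. Nothing else is reversed, so Hg²⁺ should move one place to the right.

Hg²⁺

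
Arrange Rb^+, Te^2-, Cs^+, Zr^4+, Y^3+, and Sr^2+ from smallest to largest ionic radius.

Work out protons and electrons: Zr^4+ has 36 e⁻ (Z=40), Y^3+ has 36 e⁻ (Z=39), Sr^2+ has 36 e⁻ (Z=38), Rb^+ has 36 e⁻ (Z=37), Cs^+ has 54 e⁻ (Z=55), Te^2- has 54 e⁻ (Z=52). Zr^4+ < Y^3+ (both 36 e⁻, Z=40>39); Y^3+ < Sr^2+ (isoelectronic, higher Z=39 is smaller); Sr^2+ < Rb^+ (isoelectronic, higher Z=38 is smaller); Rb^+ < Cs^+ (same group, period 5 vs 6); Cs^+ < Te^2- (isoelectronic, higher Z=55 is smaller).

Zr^4+ < Y^3+ < Sr^2+ < Rb^+ < Cs^+ < Te^2-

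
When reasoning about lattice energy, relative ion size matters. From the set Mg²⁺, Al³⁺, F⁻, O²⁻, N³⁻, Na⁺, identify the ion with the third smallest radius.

Each ion has 10 electrons. The ranking follows nuclear charge in reverse — greater Z gives a smaller radius. Al³⁺ (Z=13), Mg²⁺ (Z=12), Na⁺ (Z=11), F⁻ (Z=9), O²⁻ (Z=8), N³⁻ (Z=7).
Full ascending order: Al³⁺ < Mg²⁺ < Na⁺ < F⁻ < O²⁻ < N³⁻. Counting from the smallest, position 3 is Na⁺.

Na⁺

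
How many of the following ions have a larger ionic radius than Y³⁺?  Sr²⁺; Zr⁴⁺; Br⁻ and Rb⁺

These species are isoelectronic with 36 electrons. The only difference is the number of protons: Zr⁴⁺ (Z=40), Y³⁺ (Z=39), Sr²⁺ (Z=38), Rb⁺ (Z=37), Br⁻ (Z=35). The strongest nuclear pull (Zr⁴⁺) gives the smallest ion.
Placing each against Y³⁺: smaller — Zr⁴⁺; larger — Sr²⁺, Rb⁺, Br⁻. Count: 3.

3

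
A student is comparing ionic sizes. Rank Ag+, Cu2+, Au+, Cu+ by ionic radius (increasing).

Cu2+ < Cu+ < Ag+ < Au+

Cu2+: 27 e⁻, Z=29, Cu+: 28 e⁻, Z=29, Ag+: 46 e⁻, Z=47, Au+: 78 e⁻, Z=79. Cu2+ < Cu+ (same element, +2 vs +1); Cu+ < Ag+ (same group, 1 shell fewer); Ag+ < Au+ (same group, 1 shell fewer).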